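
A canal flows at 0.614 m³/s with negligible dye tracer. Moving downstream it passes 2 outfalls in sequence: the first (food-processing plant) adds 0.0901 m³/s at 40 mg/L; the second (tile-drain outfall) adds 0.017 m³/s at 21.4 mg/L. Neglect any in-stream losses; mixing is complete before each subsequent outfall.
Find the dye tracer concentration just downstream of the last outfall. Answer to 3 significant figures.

5.50 mg/L

Below outfall 1: Q → 0.7041 m³/s, C = (0.6140·0 + 0.09010·40.00)/0.7041 = 5.119 mg/L.
Below outfall 2: Q → 0.7211 m³/s, C = (0.7041·5.119 + 0.01700·21.40)/0.7211 = 5.502 mg/L.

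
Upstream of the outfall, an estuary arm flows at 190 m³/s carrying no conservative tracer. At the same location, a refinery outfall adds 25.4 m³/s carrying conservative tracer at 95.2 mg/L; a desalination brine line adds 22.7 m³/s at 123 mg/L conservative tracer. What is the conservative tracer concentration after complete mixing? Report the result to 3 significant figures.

Mass balance: C = (190.0·0 + 25.40·95.20 + 22.70·123.0) / 238.1 = 5210/238.1 = 21.88 mg/L.

21.9 mg/L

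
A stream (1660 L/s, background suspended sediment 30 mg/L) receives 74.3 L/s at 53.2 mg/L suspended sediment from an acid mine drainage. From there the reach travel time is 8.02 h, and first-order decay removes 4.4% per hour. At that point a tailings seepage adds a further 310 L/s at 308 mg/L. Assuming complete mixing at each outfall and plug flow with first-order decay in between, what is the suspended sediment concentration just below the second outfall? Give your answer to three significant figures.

65.0 mg/L

Mixed concentration C = ΣQC/ΣQ = (1660·30.00 + 74.30·53.20) / 1734 = 53750/1734 = 30.99 mg/L; combined flow 1734 L/s.
4.4%/h lost → k = −ln(1 − 0.044) = 0.04500 h⁻¹.
First-order decay: C = 30.99·exp(−k·t) = 30.99·0.6971 = 21.60 mg/L.
Second outfall: C = (1734·21.60 + 310.0·308.0)/2044 = 65.03 mg/L.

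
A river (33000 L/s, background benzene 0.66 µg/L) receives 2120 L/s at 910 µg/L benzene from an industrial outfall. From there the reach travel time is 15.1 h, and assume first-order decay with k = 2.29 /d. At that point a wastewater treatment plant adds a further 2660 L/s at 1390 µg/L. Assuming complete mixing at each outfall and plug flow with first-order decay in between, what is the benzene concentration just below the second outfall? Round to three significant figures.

110 µg/L

Mass balance: C = (33000·0.6600 + 2120·910.0) / 35120 = 1951000/35120 = 55.55 µg/L; combined flow 35120 L/s.
Decay over the reach: 55.55·exp(−kt) = 55.55·0.2367 = 13.15 µg/L.
Second outfall: C = (35120·13.15 + 2660·1390)/37780 = 110.1 µg/L.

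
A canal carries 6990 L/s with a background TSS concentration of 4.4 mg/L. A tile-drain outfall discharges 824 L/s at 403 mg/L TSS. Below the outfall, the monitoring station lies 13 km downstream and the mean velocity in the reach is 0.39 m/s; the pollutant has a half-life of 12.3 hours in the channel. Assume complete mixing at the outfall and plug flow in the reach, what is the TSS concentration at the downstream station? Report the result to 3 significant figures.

27.6 mg/L

Mass balance: C = (6990·4.400 + 824.0·403.0) / 7814 = 362800/7814 = 46.43 mg/L.
Travel time t = 13·1000 / 0.39 = 33330 s = 9.259 h.
Half-life 12.3 h → k = ln 2 / 12.3 = 0.05635 h⁻¹ = 1.352 d⁻¹.
Applying C = C₀e^(−kt): 46.43 × 0.5935 = 27.56 mg/L.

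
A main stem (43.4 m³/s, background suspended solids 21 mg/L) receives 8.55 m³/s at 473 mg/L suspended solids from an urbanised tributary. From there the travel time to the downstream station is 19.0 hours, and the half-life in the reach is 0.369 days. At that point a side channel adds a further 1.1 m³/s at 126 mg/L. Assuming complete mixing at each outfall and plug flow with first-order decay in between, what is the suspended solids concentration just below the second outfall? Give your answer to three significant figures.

23.7 mg/L

Mixed concentration C = ΣQC/ΣQ = (43.40·21.00 + 8.550·473.0) / 51.95 = 4956/51.95 = 95.39 mg/L; combined flow 51.95 m³/s.
Half-life 0.369 d → k = ln 2 / 0.369 = 1.878 d⁻¹.
After decay, C = 95.39 × e^(−kt) = 95.39 × 0.2260 = 21.56 mg/L.
At the second outfall, C = (51.95·21.56 + 1.100·126.0) / (51.95 + 1.100) = 23.73 mg/L.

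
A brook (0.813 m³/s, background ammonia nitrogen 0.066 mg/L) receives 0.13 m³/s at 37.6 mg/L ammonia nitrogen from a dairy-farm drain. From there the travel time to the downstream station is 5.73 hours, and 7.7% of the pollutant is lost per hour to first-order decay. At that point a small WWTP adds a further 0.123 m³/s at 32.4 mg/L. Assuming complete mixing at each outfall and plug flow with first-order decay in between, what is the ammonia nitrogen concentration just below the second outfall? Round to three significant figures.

After mixing, C = (0.8130·0.06600 + 0.1300·37.60) / 0.9430 = 4.942/0.9430 = 5.240 mg/L; combined flow 0.9430 m³/s.
7.7%/h lost → k = −ln(1 − 0.077) = 0.08013 h⁻¹.
First-order decay: C = 5.240·exp(−k·t) = 5.240·0.6318 = 3.311 mg/L.
Second outfall: C = (0.9430·3.311 + 0.1230·32.40)/1.066 = 6.667 mg/L.

6.67 mg/L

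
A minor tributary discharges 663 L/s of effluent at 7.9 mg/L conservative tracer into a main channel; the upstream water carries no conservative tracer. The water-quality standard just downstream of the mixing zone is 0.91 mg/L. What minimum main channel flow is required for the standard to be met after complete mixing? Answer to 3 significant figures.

5090 L/s

Set C_mix = 0.91: (Q·0 + 663.0·7.900) / (Q + 663.0) = 0.91
→ Q = 663.0·(7.900 − 0.91)/(0.91 − 0) = 5093 L/s.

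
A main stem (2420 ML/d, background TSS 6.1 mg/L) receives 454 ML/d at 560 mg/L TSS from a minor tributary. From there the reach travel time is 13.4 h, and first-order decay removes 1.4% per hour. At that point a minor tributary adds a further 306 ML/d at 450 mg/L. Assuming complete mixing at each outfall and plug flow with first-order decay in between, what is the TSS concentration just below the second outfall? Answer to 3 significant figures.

Conservation of mass: C = (2420·6.100 + 454.0·560.0) / 2874 = 269000/2874 = 93.60 mg/L; combined flow 2874 ML/d.
1.4%/h lost → k = −ln(1 − 0.014) = 0.01410 h⁻¹.
Applying C = C₀e^(−kt): 93.60 × 0.8278 = 77.49 mg/L.
Second outfall: C = (2874·77.49 + 306.0·450.0)/3180 = 113.3 mg/L.

113 mg/L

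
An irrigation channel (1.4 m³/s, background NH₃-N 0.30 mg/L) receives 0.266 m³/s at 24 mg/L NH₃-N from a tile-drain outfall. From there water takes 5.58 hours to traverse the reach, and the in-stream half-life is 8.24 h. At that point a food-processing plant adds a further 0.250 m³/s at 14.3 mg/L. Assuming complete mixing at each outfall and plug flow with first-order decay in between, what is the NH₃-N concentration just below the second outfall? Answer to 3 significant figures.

4.09 mg/L

Conservation of mass: C = (1.400·0.3000 + 0.2660·24.00) / 1.666 = 6.804/1.666 = 4.084 mg/L; combined flow 1.666 m³/s.
Half-life 8.24 h → k = ln 2 / 8.24 = 0.08412 h⁻¹ = 2.019 d⁻¹.
Applying C = C₀e^(−kt): 4.084 × 0.6254 = 2.554 mg/L.
Second outfall: C = (1.666·2.554 + 0.2500·14.30)/1.916 = 4.087 mg/L.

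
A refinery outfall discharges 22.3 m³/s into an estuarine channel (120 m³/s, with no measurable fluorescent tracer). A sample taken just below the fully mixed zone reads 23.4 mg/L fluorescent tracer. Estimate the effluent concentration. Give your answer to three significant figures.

Mass balance: 120.0·0 + 22.30·Cₑ = 142.3·23.40
→ Cₑ = (142.3·23.40 − 120.0·0) / 22.30 = 149.3 mg/L.

149 mg/L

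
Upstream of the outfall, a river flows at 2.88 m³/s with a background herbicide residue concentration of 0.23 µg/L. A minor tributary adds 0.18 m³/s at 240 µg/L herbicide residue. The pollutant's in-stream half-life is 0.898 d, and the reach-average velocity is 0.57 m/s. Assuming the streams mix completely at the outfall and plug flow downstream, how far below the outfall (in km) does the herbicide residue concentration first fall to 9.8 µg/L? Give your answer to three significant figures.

Mixed concentration C = ΣQC/ΣQ = (2.880·0.2300 + 0.1800·240.0) / 3.060 = 43.86/3.060 = 14.33 µg/L.
Half-life 0.898 d → k = ln 2 / 0.898 = 0.7719 d⁻¹.
Set 14.33·exp(−k·t) = 9.8 → t = ln(14.33/9.8)/k = 42560 s = 11.82 h.
Distance = v·t = 0.57·42560 = 24260 m = 24.26 km.

24.3 km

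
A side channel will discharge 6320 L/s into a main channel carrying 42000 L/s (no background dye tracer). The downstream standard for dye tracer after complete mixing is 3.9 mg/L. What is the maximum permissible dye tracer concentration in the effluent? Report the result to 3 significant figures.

29.8 mg/L

At the limit, (Qr·Cr + Qe·Cₑ)/(Qr + Qe) = 3.9:
Cₑ = (48320·3.9 − 42000·0) / 6320 = 29.82 mg/L.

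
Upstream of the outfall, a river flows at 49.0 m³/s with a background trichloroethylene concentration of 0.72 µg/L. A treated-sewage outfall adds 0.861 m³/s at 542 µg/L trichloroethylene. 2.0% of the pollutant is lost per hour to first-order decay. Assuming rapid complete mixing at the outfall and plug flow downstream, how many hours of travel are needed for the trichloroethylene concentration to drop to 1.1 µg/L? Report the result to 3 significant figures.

Flow-weighted average: C = (49.00·0.7200 + 0.8610·542.0) / 49.86 = 501.9/49.86 = 10.07 µg/L.
2.0%/h lost → k = −ln(1 − 0.02) = 0.02020 h⁻¹.
10.07·exp(−k·t) = 1.1 → t = ln(10.07/1.1)/k = 394500 s = 109.6 h.

110 h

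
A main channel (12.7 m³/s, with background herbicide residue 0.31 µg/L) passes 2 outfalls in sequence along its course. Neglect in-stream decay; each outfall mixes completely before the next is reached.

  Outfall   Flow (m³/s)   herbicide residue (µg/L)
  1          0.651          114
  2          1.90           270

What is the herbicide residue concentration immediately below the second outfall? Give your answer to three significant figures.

Below outfall 1: Q → 13.35 m³/s, C = (12.70·0.3100 + 0.6510·114.0)/13.35 = 5.854 µg/L.
Below outfall 2: Q → 15.25 m³/s, C = (13.35·5.854 + 1.900·270.0)/15.25 = 38.76 µg/L.

38.8 µg/L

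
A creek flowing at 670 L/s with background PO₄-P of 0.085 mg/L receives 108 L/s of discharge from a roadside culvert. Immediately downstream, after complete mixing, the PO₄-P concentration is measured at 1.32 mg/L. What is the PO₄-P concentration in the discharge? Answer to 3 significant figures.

8.98 mg/L

Mass balance: 670.0·0.08500 + 108.0·Cₑ = 778.0·1.320
→ Cₑ = (778.0·1.320 − 670.0·0.08500) / 108.0 = 8.982 mg/L.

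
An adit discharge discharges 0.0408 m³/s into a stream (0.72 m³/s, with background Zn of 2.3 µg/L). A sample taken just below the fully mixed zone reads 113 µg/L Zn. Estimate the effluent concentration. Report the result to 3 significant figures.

2070 µg/L

Mass balance: 0.7200·2.300 + 0.04080·Cₑ = 0.7608·113.0
→ Cₑ = (0.7608·113.0 − 0.7200·2.300) / 0.04080 = 2067 µg/L.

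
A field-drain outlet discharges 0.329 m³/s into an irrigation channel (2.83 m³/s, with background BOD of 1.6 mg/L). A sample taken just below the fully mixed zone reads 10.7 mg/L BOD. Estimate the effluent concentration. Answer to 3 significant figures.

89.0 mg/L

Mass balance: 2.830·1.600 + 0.3290·Cₑ = 3.159·10.70
→ Cₑ = (3.159·10.70 − 2.830·1.600) / 0.3290 = 88.98 mg/L.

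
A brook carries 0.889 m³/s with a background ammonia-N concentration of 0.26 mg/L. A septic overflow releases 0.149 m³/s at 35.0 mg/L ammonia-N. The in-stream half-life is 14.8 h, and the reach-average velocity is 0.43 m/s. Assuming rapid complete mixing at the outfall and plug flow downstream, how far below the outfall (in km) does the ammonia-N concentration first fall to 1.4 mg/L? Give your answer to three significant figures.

43.7 km

Mass balance: C = (0.8890·0.2600 + 0.1490·35.00) / 1.038 = 5.446/1.038 = 5.247 mg/L.
Half-life 14.8 h → k = ln 2 / 14.8 = 0.04683 h⁻¹ = 1.124 d⁻¹.
Set 5.247·exp(−k·t) = 1.4 → t = ln(5.247/1.4)/k = 101600 s = 28.21 h.
Distance = v·t = 0.43·101600 = 43670 m = 43.67 km.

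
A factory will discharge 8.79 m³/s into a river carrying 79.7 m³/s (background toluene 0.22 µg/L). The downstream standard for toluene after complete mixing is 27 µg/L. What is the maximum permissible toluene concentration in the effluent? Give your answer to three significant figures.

At the limit, (Qr·Cr + Qe·Cₑ)/(Qr + Qe) = 27:
Cₑ = (88.49·27 − 79.70·0.2200) / 8.790 = 269.8 µg/L.

270 µg/L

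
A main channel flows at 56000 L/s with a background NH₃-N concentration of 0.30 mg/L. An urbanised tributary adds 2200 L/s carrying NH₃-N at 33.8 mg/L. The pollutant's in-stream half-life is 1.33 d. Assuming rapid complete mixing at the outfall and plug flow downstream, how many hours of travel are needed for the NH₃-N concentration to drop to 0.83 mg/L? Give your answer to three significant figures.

29.2 h

Mixed concentration C = ΣQC/ΣQ = (56000·0.3000 + 2200·33.80) / 58200 = 91160/58200 = 1.566 mg/L.
Half-life 1.33 d → k = ln 2 / 1.33 = 0.5212 d⁻¹.
1.566·exp(−k·t) = 0.83 → t = ln(1.566/0.83)/k = 105300 s = 29.25 h.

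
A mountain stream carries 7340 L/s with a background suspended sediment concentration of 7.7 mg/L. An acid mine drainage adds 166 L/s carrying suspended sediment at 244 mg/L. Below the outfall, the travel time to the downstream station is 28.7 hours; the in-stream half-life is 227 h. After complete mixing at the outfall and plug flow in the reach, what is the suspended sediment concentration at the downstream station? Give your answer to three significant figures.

11.8 mg/L

Conservation of mass: C = (7340·7.700 + 166.0·244.0) / 7506 = 97020/7506 = 12.93 mg/L.
Half-life 227 h → k = ln 2 / 227 = 0.003054 h⁻¹ = 0.07328 d⁻¹.
First-order decay: C = 12.93·exp(−k·t) = 12.93·0.9161 = 11.84 mg/L.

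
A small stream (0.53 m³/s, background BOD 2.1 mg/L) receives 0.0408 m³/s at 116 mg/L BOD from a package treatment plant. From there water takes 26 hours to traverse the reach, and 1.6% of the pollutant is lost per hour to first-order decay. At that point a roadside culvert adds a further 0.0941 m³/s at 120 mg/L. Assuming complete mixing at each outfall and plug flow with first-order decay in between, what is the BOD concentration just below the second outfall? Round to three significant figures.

Mass balance: C = (0.5300·2.100 + 0.04080·116.0) / 0.5708 = 5.846/0.5708 = 10.24 mg/L; combined flow 0.5708 m³/s.
1.6%/h lost → k = −ln(1 − 0.016) = 0.01613 h⁻¹.
Decay over the reach: 10.24·exp(−kt) = 10.24·0.6575 = 6.733 mg/L.
At the second outfall, C = (0.5708·6.733 + 0.09410·120.0) / (0.5708 + 0.09410) = 22.76 mg/L.

22.8 mg/L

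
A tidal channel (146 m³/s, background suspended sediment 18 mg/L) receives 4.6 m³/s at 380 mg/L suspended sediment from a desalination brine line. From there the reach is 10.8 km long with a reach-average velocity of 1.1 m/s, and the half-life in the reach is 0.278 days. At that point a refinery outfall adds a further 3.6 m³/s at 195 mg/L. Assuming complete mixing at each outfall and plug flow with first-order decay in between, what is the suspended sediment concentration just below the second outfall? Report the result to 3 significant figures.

25.9 mg/L

After mixing, C = (146.0·18.00 + 4.600·380.0) / 150.6 = 4376/150.6 = 29.06 mg/L; combined flow 150.6 m³/s.
Travel time t = 10.8·1000 / 1.1 = 9818 s = 2.727 h.
Half-life 0.278 d → k = ln 2 / 0.278 = 2.493 d⁻¹.
After decay, C = 29.06 × e^(−kt) = 29.06 × 0.7533 = 21.89 mg/L.
At the second outfall, C = (150.6·21.89 + 3.600·195.0) / (150.6 + 3.600) = 25.93 mg/L.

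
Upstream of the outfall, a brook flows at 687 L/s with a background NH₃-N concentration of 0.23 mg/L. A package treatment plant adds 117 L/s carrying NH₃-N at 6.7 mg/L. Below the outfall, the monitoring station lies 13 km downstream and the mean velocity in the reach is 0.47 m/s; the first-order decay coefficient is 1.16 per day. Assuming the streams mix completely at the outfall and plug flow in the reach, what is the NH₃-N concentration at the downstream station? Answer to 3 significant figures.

Mass balance: C = (687.0·0.2300 + 117.0·6.700) / 804.0 = 941.9/804.0 = 1.172 mg/L.
Travel time t = 13·1000 / 0.47 = 27660 s = 7.683 h.
Applying C = C₀e^(−kt): 1.172 × 0.6898 = 0.8081 mg/L.

0.808 mg/L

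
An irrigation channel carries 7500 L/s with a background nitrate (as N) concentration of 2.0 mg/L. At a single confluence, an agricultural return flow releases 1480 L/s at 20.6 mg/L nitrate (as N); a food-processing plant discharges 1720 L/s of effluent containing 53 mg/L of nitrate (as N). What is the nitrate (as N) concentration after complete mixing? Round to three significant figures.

12.8 mg/L

After mixing, C = (7500·2.000 + 1480·20.60 + 1720·53.00) / 10700 = 136600/10700 = 12.77 mg/L.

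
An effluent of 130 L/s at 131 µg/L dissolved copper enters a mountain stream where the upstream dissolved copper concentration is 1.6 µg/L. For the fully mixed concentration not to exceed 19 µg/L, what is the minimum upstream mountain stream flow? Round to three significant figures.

837 L/s

Set C_mix = 19: (Q·1.600 + 130.0·131.0) / (Q + 130.0) = 19
→ Q = 130.0·(131.0 − 19)/(19 − 1.600) = 836.8 L/s.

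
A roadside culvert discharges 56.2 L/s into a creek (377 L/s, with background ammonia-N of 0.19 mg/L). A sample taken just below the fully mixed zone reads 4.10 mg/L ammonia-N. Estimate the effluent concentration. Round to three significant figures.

Mass balance: 377.0·0.1900 + 56.20·Cₑ = 433.2·4.100
→ Cₑ = (433.2·4.100 − 377.0·0.1900) / 56.20 = 30.33 mg/L.

30.3 mg/L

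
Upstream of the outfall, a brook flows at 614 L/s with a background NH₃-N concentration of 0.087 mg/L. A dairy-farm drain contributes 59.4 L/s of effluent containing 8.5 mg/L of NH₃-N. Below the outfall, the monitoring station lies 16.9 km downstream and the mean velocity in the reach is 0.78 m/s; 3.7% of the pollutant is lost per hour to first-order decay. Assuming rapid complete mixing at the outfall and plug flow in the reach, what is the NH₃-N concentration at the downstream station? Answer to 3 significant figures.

0.661 mg/L

Mass balance: C = (614.0·0.08700 + 59.40·8.500) / 673.4 = 558.3/673.4 = 0.8291 mg/L.
Travel time t = 16.9·1000 / 0.78 = 21670 s = 6.019 h.
3.7%/h lost → k = −ln(1 − 0.037) = 0.03770 h⁻¹.
Decay over the reach: 0.8291·exp(−kt) = 0.8291·0.7970 = 0.6608 mg/L.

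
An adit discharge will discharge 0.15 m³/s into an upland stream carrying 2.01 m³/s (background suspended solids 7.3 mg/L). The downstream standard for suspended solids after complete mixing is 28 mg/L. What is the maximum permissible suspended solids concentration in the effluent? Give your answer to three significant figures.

305 mg/L

At the limit, (Qr·Cr + Qe·Cₑ)/(Qr + Qe) = 28:
Cₑ = (2.160·28 − 2.010·7.300) / 0.1500 = 305.4 mg/L.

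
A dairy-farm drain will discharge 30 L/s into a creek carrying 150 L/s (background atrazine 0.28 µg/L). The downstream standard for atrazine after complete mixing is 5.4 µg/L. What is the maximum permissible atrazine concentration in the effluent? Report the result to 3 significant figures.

31.0 µg/L

At the limit, (Qr·Cr + Qe·Cₑ)/(Qr + Qe) = 5.4:
Cₑ = (180.0·5.4 − 150.0·0.2800) / 30.00 = 31.00 µg/L.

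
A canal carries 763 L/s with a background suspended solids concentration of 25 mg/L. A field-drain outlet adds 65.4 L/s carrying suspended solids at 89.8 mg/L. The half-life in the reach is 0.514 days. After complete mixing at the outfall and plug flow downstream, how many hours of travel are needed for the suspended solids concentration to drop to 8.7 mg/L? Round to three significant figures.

22.1 h

Mass balance: C = (763.0·25.00 + 65.40·89.80) / 828.4 = 24950/828.4 = 30.12 mg/L.
Half-life 0.514 d → k = ln 2 / 0.514 = 1.349 d⁻¹.
30.12·exp(−k·t) = 8.7 → t = ln(30.12/8.7)/k = 79560 s = 22.10 h.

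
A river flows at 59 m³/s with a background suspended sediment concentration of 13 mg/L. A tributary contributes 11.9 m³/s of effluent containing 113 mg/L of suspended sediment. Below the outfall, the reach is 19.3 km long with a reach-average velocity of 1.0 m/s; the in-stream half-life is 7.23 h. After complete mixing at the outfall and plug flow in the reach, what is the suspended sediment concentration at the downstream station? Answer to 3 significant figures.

Mass balance: C = (59.00·13.00 + 11.90·113.0) / 70.90 = 2112/70.90 = 29.78 mg/L.
Travel time t = 19.3·1000 / 1.0 = 19300 s = 5.361 h.
Half-life 7.23 h → k = ln 2 / 7.23 = 0.09587 h⁻¹ = 2.301 d⁻¹.
After decay, C = 29.78 × e^(−kt) = 29.78 × 0.5981 = 17.81 mg/L.

17.8 mg/L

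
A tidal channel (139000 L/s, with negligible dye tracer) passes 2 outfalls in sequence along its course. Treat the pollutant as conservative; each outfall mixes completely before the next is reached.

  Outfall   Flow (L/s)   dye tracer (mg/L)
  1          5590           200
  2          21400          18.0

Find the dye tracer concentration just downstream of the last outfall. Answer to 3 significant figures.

Below outfall 1: Q → 144600 L/s, C = (139000·0 + 5590·200.0)/144600 = 7.732 mg/L.
Below outfall 2: Q → 166000 L/s, C = (144600·7.732 + 21400·18.00)/166000 = 9.056 mg/L.

9.06 mg/L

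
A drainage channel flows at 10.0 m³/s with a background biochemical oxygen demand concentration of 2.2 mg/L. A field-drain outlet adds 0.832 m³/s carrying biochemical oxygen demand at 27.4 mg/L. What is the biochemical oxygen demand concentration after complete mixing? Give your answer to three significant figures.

4.14 mg/L

After mixing, C = (10.00·2.200 + 0.8320·27.40) / 10.83 = 44.80/10.83 = 4.136 mg/L.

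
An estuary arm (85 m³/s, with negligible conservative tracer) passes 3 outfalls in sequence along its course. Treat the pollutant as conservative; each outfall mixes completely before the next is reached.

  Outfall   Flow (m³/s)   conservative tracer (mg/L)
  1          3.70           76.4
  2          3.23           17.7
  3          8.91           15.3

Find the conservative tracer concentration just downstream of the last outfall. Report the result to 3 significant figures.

After outfall 1: Q = 85.00 + 3.700 = 88.70 m³/s; C = (85.00·0 + 3.700·76.40)/88.70 = 3.187 mg/L.
After outfall 2: Q = 88.70 + 3.230 = 91.93 m³/s; C = (88.70·3.187 + 3.230·17.70)/91.93 = 3.697 mg/L.
After outfall 3: Q = 91.93 + 8.910 = 100.8 m³/s; C = (91.93·3.697 + 8.910·15.30)/100.8 = 4.722 mg/L.

4.72 mg/L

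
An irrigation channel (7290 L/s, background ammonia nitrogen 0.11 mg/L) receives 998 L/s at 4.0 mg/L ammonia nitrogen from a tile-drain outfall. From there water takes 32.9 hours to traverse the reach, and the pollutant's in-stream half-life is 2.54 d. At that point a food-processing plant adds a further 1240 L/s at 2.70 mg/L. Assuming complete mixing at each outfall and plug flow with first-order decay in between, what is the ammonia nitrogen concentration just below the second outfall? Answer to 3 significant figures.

Mass balance: C = (7290·0.1100 + 998.0·4.000) / 8288 = 4794/8288 = 0.5784 mg/L; combined flow 8288 L/s.
Half-life 2.54 d → k = ln 2 / 2.54 = 0.2729 d⁻¹.
After decay, C = 0.5784 × e^(−kt) = 0.5784 × 0.6879 = 0.3979 mg/L.
Second outfall: C = (8288·0.3979 + 1240·2.700)/9528 = 0.6975 mg/L.

0.698 mg/L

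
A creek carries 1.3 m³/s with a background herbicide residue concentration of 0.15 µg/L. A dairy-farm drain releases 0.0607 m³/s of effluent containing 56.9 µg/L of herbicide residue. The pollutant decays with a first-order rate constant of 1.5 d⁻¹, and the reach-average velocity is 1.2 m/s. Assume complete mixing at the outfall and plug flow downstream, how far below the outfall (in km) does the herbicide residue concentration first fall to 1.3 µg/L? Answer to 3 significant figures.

After mixing, C = (1.300·0.1500 + 0.06070·56.90) / 1.361 = 3.649/1.361 = 2.682 µg/L.
Set 2.682·exp(−k·t) = 1.3 → t = ln(2.682/1.3)/k = 41700 s = 11.58 h.
Distance = v·t = 1.2·41700 = 50050 m = 50.05 km.

50.0 km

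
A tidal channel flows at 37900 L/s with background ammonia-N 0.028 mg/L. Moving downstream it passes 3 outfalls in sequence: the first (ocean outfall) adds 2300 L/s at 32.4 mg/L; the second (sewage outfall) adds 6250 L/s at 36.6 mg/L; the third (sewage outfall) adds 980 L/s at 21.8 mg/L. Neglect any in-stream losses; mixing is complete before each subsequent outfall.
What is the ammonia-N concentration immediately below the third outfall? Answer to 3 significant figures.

6.87 mg/L

Outfall 1: combined Q = 40200 L/s; C = (37900·0.02800 + 2300·32.40)/40200 = 1.880 mg/L.
Outfall 2: combined Q = 46450 L/s; C = (40200·1.880 + 6250·36.60)/46450 = 6.552 mg/L.
Outfall 3: combined Q = 47430 L/s; C = (46450·6.552 + 980.0·21.80)/47430 = 6.867 mg/L.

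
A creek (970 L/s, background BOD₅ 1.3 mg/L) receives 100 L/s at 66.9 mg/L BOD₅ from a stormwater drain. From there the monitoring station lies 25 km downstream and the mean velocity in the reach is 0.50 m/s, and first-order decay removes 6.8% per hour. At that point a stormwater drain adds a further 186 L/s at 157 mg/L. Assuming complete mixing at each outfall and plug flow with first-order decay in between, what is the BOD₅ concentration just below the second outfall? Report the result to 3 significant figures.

After mixing, C = (970.0·1.300 + 100.0·66.90) / 1070 = 7951/1070 = 7.431 mg/L; combined flow 1070 L/s.
Travel time t = 25·1000 / 0.50 = 50000 s = 13.89 h.
6.8%/h lost → k = −ln(1 − 0.068) = 0.07042 h⁻¹.
After decay, C = 7.431 × e^(−kt) = 7.431 × 0.3760 = 2.794 mg/L.
At the second outfall, C = (1070·2.794 + 186.0·157.0) / (1070 + 186.0) = 25.63 mg/L.

25.6 mg/L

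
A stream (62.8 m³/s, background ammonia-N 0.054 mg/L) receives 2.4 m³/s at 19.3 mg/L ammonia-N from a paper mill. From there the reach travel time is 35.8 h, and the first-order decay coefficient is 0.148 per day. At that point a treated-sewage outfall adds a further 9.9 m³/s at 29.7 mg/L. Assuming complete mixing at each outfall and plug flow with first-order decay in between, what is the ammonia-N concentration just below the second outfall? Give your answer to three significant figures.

Conservation of mass: C = (62.80·0.05400 + 2.400·19.30) / 65.20 = 49.71/65.20 = 0.7624 mg/L; combined flow 65.20 m³/s.
Applying C = C₀e^(−kt): 0.7624 × 0.8019 = 0.6114 mg/L.
At the second outfall, C = (65.20·0.6114 + 9.900·29.70) / (65.20 + 9.900) = 4.446 mg/L.

4.45 mg/L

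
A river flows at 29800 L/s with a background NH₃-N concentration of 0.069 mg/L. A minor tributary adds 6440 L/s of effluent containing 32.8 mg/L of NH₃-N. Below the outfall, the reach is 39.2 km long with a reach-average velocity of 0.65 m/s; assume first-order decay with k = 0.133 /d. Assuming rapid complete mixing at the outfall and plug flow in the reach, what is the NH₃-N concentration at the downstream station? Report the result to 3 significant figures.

Mass balance: C = (29800·0.06900 + 6440·32.80) / 36240 = 213300/36240 = 5.885 mg/L.
Travel time t = 39.2·1000 / 0.65 = 60310 s = 16.75 h.
Applying C = C₀e^(−kt): 5.885 × 0.9113 = 5.364 mg/L.

5.36 mg/L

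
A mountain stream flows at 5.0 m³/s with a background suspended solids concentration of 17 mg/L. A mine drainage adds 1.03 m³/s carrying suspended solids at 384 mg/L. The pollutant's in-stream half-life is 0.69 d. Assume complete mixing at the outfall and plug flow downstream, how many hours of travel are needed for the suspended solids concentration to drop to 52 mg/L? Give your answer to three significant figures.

Flow-weighted average: C = (5.000·17.00 + 1.030·384.0) / 6.030 = 480.5/6.030 = 79.69 mg/L.
Half-life 0.69 d → k = ln 2 / 0.69 = 1.005 d⁻¹.
79.69·exp(−k·t) = 52 → t = ln(79.69/52)/k = 36710 s = 10.20 h.

10.2 h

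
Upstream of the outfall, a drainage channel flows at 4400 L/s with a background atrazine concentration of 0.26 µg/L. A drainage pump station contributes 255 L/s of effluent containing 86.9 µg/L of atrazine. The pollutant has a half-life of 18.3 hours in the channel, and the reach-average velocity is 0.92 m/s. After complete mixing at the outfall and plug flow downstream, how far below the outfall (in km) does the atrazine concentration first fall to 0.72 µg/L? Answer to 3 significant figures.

Flow-weighted average: C = (4400·0.2600 + 255.0·86.90) / 4655 = 23300/4655 = 5.006 µg/L.
Half-life 18.3 h → k = ln 2 / 18.3 = 0.03788 h⁻¹ = 0.9090 d⁻¹.
Set 5.006·exp(−k·t) = 0.72 → t = ln(5.006/0.72)/k = 184300 s = 51.20 h.
Distance = v·t = 0.92·184300 = 169600 m = 169.6 km.

170 km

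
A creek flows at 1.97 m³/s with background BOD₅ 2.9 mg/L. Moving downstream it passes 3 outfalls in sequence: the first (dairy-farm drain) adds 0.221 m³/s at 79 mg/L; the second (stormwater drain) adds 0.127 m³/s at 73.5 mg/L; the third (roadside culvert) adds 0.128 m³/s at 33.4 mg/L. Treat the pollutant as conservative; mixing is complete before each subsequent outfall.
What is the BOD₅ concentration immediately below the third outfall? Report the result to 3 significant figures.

15.0 mg/L

Outfall 1: combined Q = 2.191 m³/s; C = (1.970·2.900 + 0.2210·79.00)/2.191 = 10.58 mg/L.
Outfall 2: combined Q = 2.318 m³/s; C = (2.191·10.58 + 0.1270·73.50)/2.318 = 14.02 mg/L.
Outfall 3: combined Q = 2.446 m³/s; C = (2.318·14.02 + 0.1280·33.40)/2.446 = 15.04 mg/L.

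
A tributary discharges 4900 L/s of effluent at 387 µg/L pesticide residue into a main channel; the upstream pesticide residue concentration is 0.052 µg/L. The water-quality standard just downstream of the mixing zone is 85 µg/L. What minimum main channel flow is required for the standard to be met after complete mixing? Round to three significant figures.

Set C_mix = 85: (Q·0.05200 + 4900·387.0) / (Q + 4900) = 85
→ Q = 4900·(387.0 − 85)/(85 − 0.05200) = 17420 L/s.

17400 L/s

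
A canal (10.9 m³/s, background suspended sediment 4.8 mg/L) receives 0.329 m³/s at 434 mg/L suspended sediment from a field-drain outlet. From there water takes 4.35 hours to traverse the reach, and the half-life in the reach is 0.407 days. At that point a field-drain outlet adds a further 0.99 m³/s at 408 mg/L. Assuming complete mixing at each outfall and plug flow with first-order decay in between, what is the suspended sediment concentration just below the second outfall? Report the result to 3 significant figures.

After mixing, C = (10.90·4.800 + 0.3290·434.0) / 11.23 = 195.1/11.23 = 17.38 mg/L; combined flow 11.23 m³/s.
Half-life 0.407 d → k = ln 2 / 0.407 = 1.703 d⁻¹.
Decay over the reach: 17.38·exp(−kt) = 17.38·0.7344 = 12.76 mg/L.
At the second outfall, C = (11.23·12.76 + 0.9900·408.0) / (11.23 + 0.9900) = 44.78 mg/L.

44.8 mg/L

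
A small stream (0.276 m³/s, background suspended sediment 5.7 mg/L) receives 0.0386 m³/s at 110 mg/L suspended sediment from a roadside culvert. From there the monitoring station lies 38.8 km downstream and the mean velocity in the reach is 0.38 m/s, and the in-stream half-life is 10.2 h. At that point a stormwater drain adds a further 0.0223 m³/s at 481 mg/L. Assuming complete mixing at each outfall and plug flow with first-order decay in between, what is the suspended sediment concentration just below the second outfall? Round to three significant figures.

34.4 mg/L

Conservation of mass: C = (0.2760·5.700 + 0.03860·110.0) / 0.3146 = 5.819/0.3146 = 18.50 mg/L; combined flow 0.3146 m³/s.
Travel time t = 38.8·1000 / 0.38 = 102100 s = 28.36 h.
Half-life 10.2 h → k = ln 2 / 10.2 = 0.06796 h⁻¹ = 1.631 d⁻¹.
After decay, C = 18.50 × e^(−kt) = 18.50 × 0.1455 = 2.692 mg/L.
Second outfall: C = (0.3146·2.692 + 0.02230·481.0)/0.3369 = 34.35 mg/L.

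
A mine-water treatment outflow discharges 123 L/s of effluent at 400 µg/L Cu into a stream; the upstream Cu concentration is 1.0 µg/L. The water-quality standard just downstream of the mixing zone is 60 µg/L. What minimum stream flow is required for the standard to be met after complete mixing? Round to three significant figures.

709 L/s

Set C_mix = 60: (Q·1.000 + 123.0·400.0) / (Q + 123.0) = 60
→ Q = 123.0·(400.0 − 60)/(60 − 1.000) = 708.8 L/s.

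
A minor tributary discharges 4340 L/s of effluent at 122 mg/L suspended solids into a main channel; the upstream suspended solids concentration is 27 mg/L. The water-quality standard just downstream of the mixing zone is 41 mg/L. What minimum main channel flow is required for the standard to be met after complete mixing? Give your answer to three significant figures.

Set C_mix = 41: (Q·27.00 + 4340·122.0) / (Q + 4340) = 41
→ Q = 4340·(122.0 − 41)/(41 − 27.00) = 25110 L/s.

25100 L/s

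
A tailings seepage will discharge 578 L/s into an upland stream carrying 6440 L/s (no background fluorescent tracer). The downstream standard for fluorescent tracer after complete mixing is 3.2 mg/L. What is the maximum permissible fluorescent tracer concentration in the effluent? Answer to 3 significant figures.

At the limit, (Qr·Cr + Qe·Cₑ)/(Qr + Qe) = 3.2:
Cₑ = (7018·3.2 − 6440·0) / 578.0 = 38.85 mg/L.

38.9 mg/L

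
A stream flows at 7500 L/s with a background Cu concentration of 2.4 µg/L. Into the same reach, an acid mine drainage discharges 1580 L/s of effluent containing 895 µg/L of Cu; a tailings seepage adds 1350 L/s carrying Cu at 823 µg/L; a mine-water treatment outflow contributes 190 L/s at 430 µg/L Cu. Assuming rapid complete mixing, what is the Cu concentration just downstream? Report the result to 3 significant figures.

247 µg/L

Mixed concentration C = ΣQC/ΣQ = (7500·2.400 + 1580·895.0 + 1350·823.0 + 190.0·430.0) / 10620 = 2625000/10620 = 247.2 µg/L.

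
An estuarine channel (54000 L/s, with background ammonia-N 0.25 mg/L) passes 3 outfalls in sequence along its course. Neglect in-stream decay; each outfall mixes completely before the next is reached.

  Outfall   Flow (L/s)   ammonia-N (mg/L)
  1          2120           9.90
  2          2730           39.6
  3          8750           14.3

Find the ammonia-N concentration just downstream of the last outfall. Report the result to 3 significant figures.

Outfall 1: combined Q = 56120 L/s; C = (54000·0.2500 + 2120·9.900)/56120 = 0.6145 mg/L.
Outfall 2: combined Q = 58850 L/s; C = (56120·0.6145 + 2730·39.60)/58850 = 2.423 mg/L.
Outfall 3: combined Q = 67600 L/s; C = (58850·2.423 + 8750·14.30)/67600 = 3.960 mg/L.

3.96 mg/L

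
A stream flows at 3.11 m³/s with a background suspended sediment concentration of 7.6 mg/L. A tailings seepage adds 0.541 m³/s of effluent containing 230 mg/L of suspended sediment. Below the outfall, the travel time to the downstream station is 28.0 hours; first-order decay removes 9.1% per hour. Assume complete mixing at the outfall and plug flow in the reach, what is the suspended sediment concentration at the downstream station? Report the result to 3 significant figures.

2.80 mg/L

Mass balance: C = (3.110·7.600 + 0.5410·230.0) / 3.651 = 148.1/3.651 = 40.55 mg/L.
9.1%/h lost → k = −ln(1 − 0.091) = 0.09541 h⁻¹.
After decay, C = 40.55 × e^(−kt) = 40.55 × 0.06915 = 2.804 mg/L.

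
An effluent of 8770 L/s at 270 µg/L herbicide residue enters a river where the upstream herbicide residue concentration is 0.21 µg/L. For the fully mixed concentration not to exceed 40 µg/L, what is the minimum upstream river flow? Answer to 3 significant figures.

Set C_mix = 40: (Q·0.2100 + 8770·270.0) / (Q + 8770) = 40
→ Q = 8770·(270.0 − 40)/(40 − 0.2100) = 50690 L/s.

50700 L/s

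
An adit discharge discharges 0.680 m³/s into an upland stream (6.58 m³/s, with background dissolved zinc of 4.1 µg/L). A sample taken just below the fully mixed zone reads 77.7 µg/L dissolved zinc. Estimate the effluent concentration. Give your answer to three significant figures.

790 µg/L

Mass balance: 6.580·4.100 + 0.6800·Cₑ = 7.260·77.70
→ Cₑ = (7.260·77.70 − 6.580·4.100) / 0.6800 = 789.9 µg/L.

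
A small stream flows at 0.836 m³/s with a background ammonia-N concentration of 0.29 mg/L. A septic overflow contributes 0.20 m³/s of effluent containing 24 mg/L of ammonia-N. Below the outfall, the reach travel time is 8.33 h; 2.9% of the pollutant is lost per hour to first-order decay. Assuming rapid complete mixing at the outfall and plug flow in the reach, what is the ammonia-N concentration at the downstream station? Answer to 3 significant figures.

Mass balance: C = (0.8360·0.2900 + 0.2000·24.00) / 1.036 = 5.042/1.036 = 4.867 mg/L.
2.9%/h lost → k = −ln(1 − 0.029) = 0.02943 h⁻¹.
First-order decay: C = 4.867·exp(−k·t) = 4.867·0.7826 = 3.809 mg/L.

3.81 mg/L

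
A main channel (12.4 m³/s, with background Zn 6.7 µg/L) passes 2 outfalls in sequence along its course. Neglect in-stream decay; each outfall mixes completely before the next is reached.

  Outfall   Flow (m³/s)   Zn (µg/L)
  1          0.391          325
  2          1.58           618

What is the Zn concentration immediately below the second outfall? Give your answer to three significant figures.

Below outfall 1: Q → 12.79 m³/s, C = (12.40·6.700 + 0.3910·325.0)/12.79 = 16.43 µg/L.
Below outfall 2: Q → 14.37 m³/s, C = (12.79·16.43 + 1.580·618.0)/14.37 = 82.57 µg/L.

82.6 µg/L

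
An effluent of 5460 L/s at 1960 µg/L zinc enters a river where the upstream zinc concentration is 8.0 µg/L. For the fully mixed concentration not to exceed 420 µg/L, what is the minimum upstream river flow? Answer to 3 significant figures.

20400 L/s

Set C_mix = 420: (Q·8.000 + 5460·1960) / (Q + 5460) = 420
→ Q = 5460·(1960 − 420)/(420 − 8.000) = 20410 L/s.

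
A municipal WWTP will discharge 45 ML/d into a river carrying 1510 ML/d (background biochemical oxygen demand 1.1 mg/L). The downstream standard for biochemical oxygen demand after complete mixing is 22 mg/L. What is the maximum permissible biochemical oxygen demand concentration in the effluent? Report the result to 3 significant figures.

723 mg/L

At the limit, (Qr·Cr + Qe·Cₑ)/(Qr + Qe) = 22:
Cₑ = (1555·22 − 1510·1.100) / 45.00 = 723.3 mg/L.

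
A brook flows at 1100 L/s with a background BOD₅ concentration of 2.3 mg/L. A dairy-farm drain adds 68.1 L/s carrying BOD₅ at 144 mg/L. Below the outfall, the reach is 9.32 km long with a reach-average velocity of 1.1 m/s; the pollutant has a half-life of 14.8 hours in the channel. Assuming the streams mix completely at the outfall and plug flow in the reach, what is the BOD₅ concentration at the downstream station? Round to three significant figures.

Flow-weighted average: C = (1100·2.300 + 68.10·144.0) / 1168 = 12340/1168 = 10.56 mg/L.
Travel time t = 9.32·1000 / 1.1 = 8473 s = 2.354 h.
Half-life 14.8 h → k = ln 2 / 14.8 = 0.04683 h⁻¹ = 1.124 d⁻¹.
Decay over the reach: 10.56·exp(−kt) = 10.56·0.8956 = 9.459 mg/L.

9.46 mg/L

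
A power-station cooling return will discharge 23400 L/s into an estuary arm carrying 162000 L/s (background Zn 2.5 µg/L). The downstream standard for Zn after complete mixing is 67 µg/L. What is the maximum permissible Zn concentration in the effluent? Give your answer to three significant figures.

At the limit, (Qr·Cr + Qe·Cₑ)/(Qr + Qe) = 67:
Cₑ = (185400·67 − 162000·2.500) / 23400 = 513.5 µg/L.

514 µg/L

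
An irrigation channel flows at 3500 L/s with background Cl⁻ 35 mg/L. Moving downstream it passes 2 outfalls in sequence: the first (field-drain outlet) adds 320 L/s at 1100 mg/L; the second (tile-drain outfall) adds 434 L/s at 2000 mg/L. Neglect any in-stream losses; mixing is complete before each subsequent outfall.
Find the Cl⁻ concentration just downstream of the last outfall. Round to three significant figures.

Below outfall 1: Q → 3820 L/s, C = (3500·35.00 + 320.0·1100)/3820 = 124.2 mg/L.
Below outfall 2: Q → 4254 L/s, C = (3820·124.2 + 434.0·2000)/4254 = 315.6 mg/L.

316 mg/L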